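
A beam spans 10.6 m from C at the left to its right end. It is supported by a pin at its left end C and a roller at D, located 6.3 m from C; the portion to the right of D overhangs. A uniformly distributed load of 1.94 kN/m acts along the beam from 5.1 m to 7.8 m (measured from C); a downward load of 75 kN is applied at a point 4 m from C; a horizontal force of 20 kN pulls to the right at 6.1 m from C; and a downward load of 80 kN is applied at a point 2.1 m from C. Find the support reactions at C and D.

Resultant of the distributed load: 1.94 × 2.7 = 5.238 kN at 6.45 m from C.
Taking moments about C: D_y·6.3 − (1.94·2.7)·6.45 − 75·4 − 80·2.1 = 0 → D_y = 501.7851/6.3 = 79.6484 ≈ 79.65 kN.
ΣF_y = 0: C_y + 79.6484 − 1.94·2.7 − 75 − 80 = 0 → C_y = 80.59 kN.
ΣF_x = 0: C_x + 20 = 0 → C_x = -20.00 kN.

C_x = -20.00 kN, C_y = 80.59 kN, D_y = 79.65 kN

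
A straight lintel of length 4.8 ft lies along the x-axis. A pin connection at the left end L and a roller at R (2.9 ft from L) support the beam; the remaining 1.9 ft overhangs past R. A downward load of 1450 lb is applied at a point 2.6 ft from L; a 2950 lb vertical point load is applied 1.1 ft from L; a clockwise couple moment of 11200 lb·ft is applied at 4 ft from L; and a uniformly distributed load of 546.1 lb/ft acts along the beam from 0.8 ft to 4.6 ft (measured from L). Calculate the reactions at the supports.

L_x = 0, L_y = -1738 lb, R_y = 8213 lb

Resultant of the distributed load: 546.1 × 3.8 = 2075.18 lb at 2.7 ft from L.
Taking moments about L: R_y·2.9 − 1450·2.6 − 2950·1.1 − 11200 − (546.1·3.8)·2.7 = 0 → R_y = 23817.986/2.9 = 8213.1 ≈ 8213 lb.
ΣF_y = 0: L_y + 8213.1 − 1450 − 2950 − 546.1·3.8 = 0 → L_y = -1738 lb.
ΣF_x = 0: no horizontal applied forces, so L_x = 0.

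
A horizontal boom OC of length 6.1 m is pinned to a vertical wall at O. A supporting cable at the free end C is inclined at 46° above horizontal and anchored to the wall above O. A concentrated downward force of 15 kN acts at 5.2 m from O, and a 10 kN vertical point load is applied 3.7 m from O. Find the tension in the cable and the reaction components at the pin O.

T = 26.21 kN, O_x = 18.21 kN, O_y = 6.148 kN

ΣM about O: T·sin46°·6.1 − 15·5.2 − 10·3.7 = 0 → T = 115/(6.1·0.71934) = 26.208 ≈ 26.21 kN.
ΣF_x = 0: O_x − T·cos46° = 0 → O_x = 26.208 × 0.694658 = 18.21 kN.
ΣF_y = 0: O_y + T·sin46° − 15 − 10 = 0 → O_y = 25 − 26.208 × 0.71934 = 6.148 kN.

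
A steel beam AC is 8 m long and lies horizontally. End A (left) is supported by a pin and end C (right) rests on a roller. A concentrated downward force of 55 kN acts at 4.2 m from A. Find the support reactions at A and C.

A_x = 0, A_y = 26.12 kN, C_y = 28.88 kN

Taking moments about A: C_y·8 − 55·4.2 = 0 → C_y = 231/8 = 28.875 ≈ 28.88 kN.
ΣF_y = 0: A_y + 28.875 − 55 = 0 → A_y = 26.12 kN.
ΣF_x = 0: no horizontal applied forces, so A_x = 0.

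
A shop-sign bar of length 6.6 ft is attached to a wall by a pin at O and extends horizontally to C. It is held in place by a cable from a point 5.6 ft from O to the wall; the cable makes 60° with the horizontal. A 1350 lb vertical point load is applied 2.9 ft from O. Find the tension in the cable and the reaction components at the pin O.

ΣM about O: T·sin60°·5.6 − 1350·2.9 = 0 → T = 3915/(5.6·0.866025) = 807.26 ≈ 807.3 lb.
ΣF_x = 0: O_x − T·cos60° = 0 → O_x = 807.26 × 0.5 = 403.6 lb.
ΣF_y = 0: O_y + T·sin60° − 1350 = 0 → O_y = 1350 − 807.26 × 0.866025 = 650.9 lb.

T = 807.3 lb, O_x = 403.6 lb, O_y = 650.9 lb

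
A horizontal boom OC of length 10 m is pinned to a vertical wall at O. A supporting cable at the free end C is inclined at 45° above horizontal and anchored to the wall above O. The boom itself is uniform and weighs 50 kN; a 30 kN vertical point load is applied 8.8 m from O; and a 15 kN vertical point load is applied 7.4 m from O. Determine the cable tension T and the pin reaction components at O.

T = 88.39 kN, O_x = 62.50 kN, O_y = 32.50 kN

ΣM about O: T·sin45°·10 − 50·5 − 30·8.8 − 15·7.4 = 0 → T = 625/(10·0.707107) = 88.3883 ≈ 88.39 kN.
ΣF_x = 0: O_x − T·cos45° = 0 → O_x = 88.3883 × 0.707107 = 62.50 kN.
ΣF_y = 0: O_y + T·sin45° − 50 − 30 − 15 = 0 → O_y = 95 − 88.3883 × 0.707107 = 32.50 kN.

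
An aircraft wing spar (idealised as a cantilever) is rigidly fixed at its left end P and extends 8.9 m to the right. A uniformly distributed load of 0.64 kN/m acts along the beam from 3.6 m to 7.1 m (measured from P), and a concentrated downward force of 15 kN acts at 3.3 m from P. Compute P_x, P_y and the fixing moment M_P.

P_x = 0, P_y = 17.24 kN, M_P = 61.48 kN·m

Resultant of the distributed load: 0.64 × 3.5 = 2.24 kN at 5.35 m from P.
ΣF_x = 0: P_x = 0.
ΣF_y = 0: P_y − 0.64·3.5 − 15 = 0 → P_y = 17.24 kN.
ΣM about P: M_P − (0.64·3.5)·5.35 − 15·3.3 = 0 → M_P = 61.48 kN·m.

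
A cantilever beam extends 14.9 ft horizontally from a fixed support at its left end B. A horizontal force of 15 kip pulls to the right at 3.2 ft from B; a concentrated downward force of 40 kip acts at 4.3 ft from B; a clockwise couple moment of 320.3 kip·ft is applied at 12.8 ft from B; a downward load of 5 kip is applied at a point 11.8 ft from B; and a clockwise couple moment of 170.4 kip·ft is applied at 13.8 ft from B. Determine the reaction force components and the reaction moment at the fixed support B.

B_x = -15.00 kip, B_y = 45.00 kip, M_B = 721.7 kip·ft

ΣF_x = 0: B_x + 15 = 0 → B_x = -15.00 kip.
ΣF_y = 0: B_y − 40 − 5 = 0 → B_y = 45.00 kip.
ΣM about B: M_B − 40·4.3 − 320.3 − 5·11.8 − 170.4 = 0 → M_B = 721.7 kip·ft.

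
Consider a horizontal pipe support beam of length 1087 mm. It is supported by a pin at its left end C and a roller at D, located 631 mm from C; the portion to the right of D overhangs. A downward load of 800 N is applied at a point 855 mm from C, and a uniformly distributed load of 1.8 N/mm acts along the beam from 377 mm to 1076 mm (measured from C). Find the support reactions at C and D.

Resultant of the distributed load: 1.8 × 699 = 1258.2 N at 726.5 mm from C.
Moments about C: D_y·631 − 800·855 − (1.8·699)·726.5 = 0 → D_y = 1598082.3/631 = 2532.62 ≈ 2533 N.
ΣF_y = 0: C_y + 2532.62 − 800 − 1.8·699 = 0 → C_y = -474.4 N.
ΣF_x = 0: no horizontal applied forces, so C_x = 0.

C_x = 0, C_y = -474.4 N, D_y = 2533 N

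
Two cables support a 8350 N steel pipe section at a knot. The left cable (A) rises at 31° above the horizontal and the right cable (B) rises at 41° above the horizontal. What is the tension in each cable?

ΣF_x = 0: −T_A·cos31° + T_B·cos41° = 0 → T_B = 1.13576·T_A.
ΣF_y = 0: T_A·sin31° + T_B·sin41° = 8350.
Substitute: T_A·(0.515038 + 1.13576·0.656059) = 8350 → T_A = 6626.12 ≈ 6626 N.
Then T_B = 1.13576 × 6626.12 = 7526 N.

T_A = 6626 N, T_B = 7526 N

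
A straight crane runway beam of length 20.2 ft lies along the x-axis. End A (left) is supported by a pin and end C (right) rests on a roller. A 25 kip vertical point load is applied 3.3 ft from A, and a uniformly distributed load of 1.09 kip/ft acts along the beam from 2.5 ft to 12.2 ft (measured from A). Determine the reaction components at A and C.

A_x = 0, A_y = 27.64 kip, C_y = 7.931 kip

Resultant of the distributed load: 1.09 × 9.7 = 10.573 kip at 7.35 ft from A.
Moments about A: C_y·20.2 − 25·3.3 − (1.09·9.7)·7.35 = 0 → C_y = 160.21155/20.2 = 7.93126 ≈ 7.931 kip.
ΣF_y = 0: A_y + 7.93126 − 25 − 1.09·9.7 = 0 → A_y = 27.64 kip.
ΣF_x = 0: no horizontal applied forces, so A_x = 0.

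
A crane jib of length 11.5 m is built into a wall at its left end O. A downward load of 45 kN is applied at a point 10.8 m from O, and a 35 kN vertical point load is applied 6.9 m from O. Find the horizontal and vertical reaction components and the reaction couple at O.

O_x = 0, O_y = 80.00 kN, M_O = 727.5 kN·m

ΣF_x = 0: O_x = 0.
ΣF_y = 0: O_y − 45 − 35 = 0 → O_y = 80.00 kN.
ΣM about O: M_O − 45·10.8 − 35·6.9 = 0 → M_O = 727.5 kN·m.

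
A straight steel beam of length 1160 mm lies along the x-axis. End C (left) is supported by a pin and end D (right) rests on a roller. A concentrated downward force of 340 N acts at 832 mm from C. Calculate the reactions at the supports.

ΣM about C: D_y·1160 − 340·832 = 0 → D_y = 282880/1160 = 243.862 ≈ 243.9 N.
ΣF_y = 0: C_y + 243.862 − 340 = 0 → C_y = 96.14 N.
ΣF_x = 0: no horizontal applied forces, so C_x = 0.

C_x = 0, C_y = 96.14 N, D_y = 243.9 N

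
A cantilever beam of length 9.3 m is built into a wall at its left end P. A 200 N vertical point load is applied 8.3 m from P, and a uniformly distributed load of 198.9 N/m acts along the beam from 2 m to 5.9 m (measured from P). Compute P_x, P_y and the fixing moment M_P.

Resultant of the distributed load: 198.9 × 3.9 = 775.71 N at 3.95 m from P.
ΣF_x = 0: P_x = 0.
ΣF_y = 0: P_y − 200 − 198.9·3.9 = 0 → P_y = 975.7 N.
ΣM about P: M_P − 200·8.3 − (198.9·3.9)·3.95 = 0 → M_P = 4724 N·m.

P_x = 0, P_y = 975.7 N, M_P = 4724 N·m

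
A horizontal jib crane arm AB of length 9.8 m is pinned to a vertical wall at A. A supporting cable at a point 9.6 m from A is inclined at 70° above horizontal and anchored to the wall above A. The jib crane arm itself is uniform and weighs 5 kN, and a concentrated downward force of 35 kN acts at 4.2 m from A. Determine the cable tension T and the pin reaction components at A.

ΣM about A: T·sin70°·9.6 − 5·4.9 − 35·4.2 = 0 → T = 171.5/(9.6·0.939693) = 19.0111 ≈ 19.01 kN.
ΣF_x = 0: A_x − T·cos70° = 0 → A_x = 19.0111 × 0.34202 = 6.502 kN.
ΣF_y = 0: A_y + T·sin70° − 5 − 35 = 0 → A_y = 40 − 19.0111 × 0.939693 = 22.14 kN.

T = 19.01 kN, A_x = 6.502 kN, A_y = 22.14 kN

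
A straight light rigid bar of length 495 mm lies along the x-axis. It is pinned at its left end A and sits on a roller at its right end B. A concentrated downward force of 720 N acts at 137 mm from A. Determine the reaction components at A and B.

A_x = 0, A_y = 520.7 N, B_y = 199.3 N

Moments about A: B_y·495 − 720·137 = 0 → B_y = 98640/495 = 199.273 ≈ 199.3 N.
ΣF_y = 0: A_y + 199.273 − 720 = 0 → A_y = 520.7 N.
ΣF_x = 0: no horizontal applied forces, so A_x = 0.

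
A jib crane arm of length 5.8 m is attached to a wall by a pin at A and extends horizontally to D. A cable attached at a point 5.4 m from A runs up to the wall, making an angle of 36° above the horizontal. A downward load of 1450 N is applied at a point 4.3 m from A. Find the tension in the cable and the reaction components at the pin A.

T = 1964 N, A_x = 1589 N, A_y = 295.4 N

ΣM about A: T·sin36°·5.4 − 1450·4.3 = 0 → T = 6235/(5.4·0.587785) = 1964.37 ≈ 1964 N.
ΣF_x = 0: A_x − T·cos36° = 0 → A_x = 1964.37 × 0.809017 = 1589 N.
ΣF_y = 0: A_y + T·sin36° − 1450 = 0 → A_y = 1450 − 1964.37 × 0.587785 = 295.4 N.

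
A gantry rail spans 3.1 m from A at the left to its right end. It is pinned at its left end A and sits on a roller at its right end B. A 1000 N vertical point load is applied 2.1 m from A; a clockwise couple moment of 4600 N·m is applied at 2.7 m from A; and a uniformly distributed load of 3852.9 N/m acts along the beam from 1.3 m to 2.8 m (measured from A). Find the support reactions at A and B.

Resultant of the distributed load: 3852.9 × 1.5 = 5779.35 N at 2.05 m from A.
Taking moments about A: B_y·3.1 − 1000·2.1 − 4600 − (3852.9·1.5)·2.05 = 0 → B_y = 18547.6675/3.1 = 5983.12 ≈ 5983 N.
ΣF_y = 0: A_y + 5983.12 − 1000 − 3852.9·1.5 = 0 → A_y = 796.2 N.
ΣF_x = 0: no horizontal applied forces, so A_x = 0.

A_x = 0, A_y = 796.2 N, B_y = 5983 N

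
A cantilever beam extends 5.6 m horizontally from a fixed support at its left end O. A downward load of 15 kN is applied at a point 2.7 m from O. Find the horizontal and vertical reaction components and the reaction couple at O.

O_x = 0, O_y = 15.00 kN, M_O = 40.50 kN·m

ΣF_x = 0: O_x = 0.
ΣF_y = 0: O_y − 15 = 0 → O_y = 15.00 kN.
ΣM about O: M_O − 15·2.7 = 0 → M_O = 40.50 kN·m.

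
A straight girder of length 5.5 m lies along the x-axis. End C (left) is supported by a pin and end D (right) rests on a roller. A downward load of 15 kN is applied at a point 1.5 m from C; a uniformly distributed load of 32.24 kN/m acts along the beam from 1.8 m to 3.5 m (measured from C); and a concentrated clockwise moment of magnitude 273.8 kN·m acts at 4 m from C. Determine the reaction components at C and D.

C_x = 0, C_y = -10.47 kN, D_y = 80.28 kN

Resultant of the distributed load: 32.24 × 1.7 = 54.808 kN at 2.65 m from C.
Taking moments about C: D_y·5.5 − 15·1.5 − (32.24·1.7)·2.65 − 273.8 = 0 → D_y = 441.5412/5.5 = 80.2802 ≈ 80.28 kN.
ΣF_y = 0: C_y + 80.2802 − 15 − 32.24·1.7 = 0 → C_y = -10.47 kN.
ΣF_x = 0: no horizontal applied forces, so C_x = 0.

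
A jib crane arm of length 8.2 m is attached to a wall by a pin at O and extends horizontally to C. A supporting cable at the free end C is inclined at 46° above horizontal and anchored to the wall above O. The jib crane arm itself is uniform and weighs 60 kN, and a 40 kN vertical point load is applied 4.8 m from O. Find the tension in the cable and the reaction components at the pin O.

T = 74.26 kN, O_x = 51.58 kN, O_y = 46.59 kN

ΣM about O: T·sin46°·8.2 − 60·4.1 − 40·4.8 = 0 → T = 438/(8.2·0.71934) = 74.2551 ≈ 74.26 kN.
ΣF_x = 0: O_x − T·cos46° = 0 → O_x = 74.2551 × 0.694658 = 51.58 kN.
ΣF_y = 0: O_y + T·sin46° − 60 − 40 = 0 → O_y = 100 − 74.2551 × 0.71934 = 46.59 kN.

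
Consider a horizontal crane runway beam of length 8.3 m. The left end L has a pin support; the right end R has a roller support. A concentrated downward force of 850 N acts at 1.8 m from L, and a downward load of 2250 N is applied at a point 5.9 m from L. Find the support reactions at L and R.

L_x = 0, L_y = 1316 N, R_y = 1784 N

Moments about L: R_y·8.3 − 850·1.8 − 2250·5.9 = 0 → R_y = 14805/8.3 = 1783.73 ≈ 1784 N.
ΣF_y = 0: L_y + 1783.73 − 850 − 2250 = 0 → L_y = 1316 N.
ΣF_x = 0: no horizontal applied forces, so L_x = 0.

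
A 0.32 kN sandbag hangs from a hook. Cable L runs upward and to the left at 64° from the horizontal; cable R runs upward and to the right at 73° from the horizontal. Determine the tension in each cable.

T_L = 0.1372 kN, T_R = 0.2057 kN

ΣF_x = 0: −T_L·cos64° + T_R·cos73° = 0 → T_R = 1.49936·T_L.
ΣF_y = 0: T_L·sin64° + T_R·sin73° = 0.32.
Substitute: T_L·(0.898794 + 1.49936·0.956305) = 0.32 → T_L = 0.137184 ≈ 0.1372 kN.
Then T_R = 1.49936 × 0.137184 = 0.2057 kN.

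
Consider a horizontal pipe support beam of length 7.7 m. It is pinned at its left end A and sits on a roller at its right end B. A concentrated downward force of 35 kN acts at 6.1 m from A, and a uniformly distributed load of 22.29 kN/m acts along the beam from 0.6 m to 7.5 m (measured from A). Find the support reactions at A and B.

A_x = 0, A_y = 80.18 kN, B_y = 108.6 kN

Resultant of the distributed load: 22.29 × 6.9 = 153.801 kN at 4.05 m from A.
ΣM about A: B_y·7.7 − 35·6.1 − (22.29·6.9)·4.05 = 0 → B_y = 836.39405/7.7 = 108.623 ≈ 108.6 kN.
ΣF_y = 0: A_y + 108.623 − 35 − 22.29·6.9 = 0 → A_y = 80.18 kN.
ΣF_x = 0: no horizontal applied forces, so A_x = 0.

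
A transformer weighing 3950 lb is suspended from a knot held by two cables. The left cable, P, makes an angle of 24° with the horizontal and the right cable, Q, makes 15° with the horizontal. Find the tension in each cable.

T_P = 6063 lb, T_Q = 5734 lb

ΣF_x = 0: −T_P·cos24° + T_Q·cos15° = 0 → T_Q = 0.945772·T_P.
ΣF_y = 0: T_P·sin24° + T_Q·sin15° = 3950.
Substitute: T_P·(0.406737 + 0.945772·0.258819) = 3950 → T_P = 6062.74 ≈ 6063 lb.
Then T_Q = 0.945772 × 6062.74 = 5734 lb.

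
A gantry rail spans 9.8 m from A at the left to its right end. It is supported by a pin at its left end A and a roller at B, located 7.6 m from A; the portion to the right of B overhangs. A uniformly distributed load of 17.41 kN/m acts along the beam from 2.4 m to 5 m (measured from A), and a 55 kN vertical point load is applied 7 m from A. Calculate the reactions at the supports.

A_x = 0, A_y = 27.57 kN, B_y = 72.70 kN

Resultant of the distributed load: 17.41 × 2.6 = 45.266 kN at 3.7 m from A.
Moments about A: B_y·7.6 − (17.41·2.6)·3.7 − 55·7 = 0 → B_y = 552.4842/7.6 = 72.6953 ≈ 72.70 kN.
ΣF_y = 0: A_y + 72.6953 − 17.41·2.6 − 55 = 0 → A_y = 27.57 kN.
ΣF_x = 0: no horizontal applied forces, so A_x = 0.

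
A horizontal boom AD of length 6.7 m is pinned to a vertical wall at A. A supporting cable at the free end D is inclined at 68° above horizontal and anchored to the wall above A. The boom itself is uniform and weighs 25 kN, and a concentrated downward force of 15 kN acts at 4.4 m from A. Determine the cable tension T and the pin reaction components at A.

ΣM about A: T·sin68°·6.7 − 25·3.35 − 15·4.4 = 0 → T = 149.75/(6.7·0.927184) = 24.1061 ≈ 24.11 kN.
ΣF_x = 0: A_x − T·cos68° = 0 → A_x = 24.1061 × 0.374607 = 9.030 kN.
ΣF_y = 0: A_y + T·sin68° − 25 − 15 = 0 → A_y = 40 − 24.1061 × 0.927184 = 17.65 kN.

T = 24.11 kN, A_x = 9.030 kN, A_y = 17.65 kN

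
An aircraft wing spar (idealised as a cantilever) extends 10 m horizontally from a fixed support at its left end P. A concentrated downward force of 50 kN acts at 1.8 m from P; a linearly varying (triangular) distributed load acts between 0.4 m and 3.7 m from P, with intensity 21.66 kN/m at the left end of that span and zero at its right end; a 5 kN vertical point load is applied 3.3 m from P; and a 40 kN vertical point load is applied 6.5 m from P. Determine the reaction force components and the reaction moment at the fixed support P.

P_x = 0, P_y = 130.7 kN, M_P = 420.1 kN·m

Resultant of the triangular load: ½ × 21.66 × 3.3 = 35.739 kN, acting at 1.5 m from P (one-third of the span from the peak).
ΣF_x = 0: P_x = 0.
ΣF_y = 0: P_y − 50 − ½·21.66·3.3 − 5 − 40 = 0 → P_y = 130.7 kN.
ΣM about P: M_P − 50·1.8 − (½·21.66·3.3)·1.5 − 5·3.3 − 40·6.5 = 0 → M_P = 420.1 kN·m.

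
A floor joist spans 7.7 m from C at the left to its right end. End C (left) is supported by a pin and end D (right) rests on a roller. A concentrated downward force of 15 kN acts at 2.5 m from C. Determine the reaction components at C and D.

Taking moments about C: D_y·7.7 − 15·2.5 = 0 → D_y = 37.5/7.7 = 4.87013 ≈ 4.870 kN.
ΣF_y = 0: C_y + 4.87013 − 15 = 0 → C_y = 10.13 kN.
ΣF_x = 0: no horizontal applied forces, so C_x = 0.

C_x = 0, C_y = 10.13 kN, D_y = 4.870 kN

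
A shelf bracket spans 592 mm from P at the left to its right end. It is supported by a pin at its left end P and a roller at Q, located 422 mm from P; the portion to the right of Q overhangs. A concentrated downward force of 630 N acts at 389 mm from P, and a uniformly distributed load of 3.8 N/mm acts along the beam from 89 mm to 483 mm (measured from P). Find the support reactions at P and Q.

P_x = 0, P_y = 531.8 N, Q_y = 1595 N

Resultant of the distributed load: 3.8 × 394 = 1497.2 N at 286 mm from P.
ΣM about P: Q_y·422 − 630·389 − (3.8·394)·286 = 0 → Q_y = 673269.2/422 = 1595.42 ≈ 1595 N.
ΣF_y = 0: P_y + 1595.42 − 630 − 3.8·394 = 0 → P_y = 531.8 N.
ΣF_x = 0: no horizontal applied forces, so P_x = 0.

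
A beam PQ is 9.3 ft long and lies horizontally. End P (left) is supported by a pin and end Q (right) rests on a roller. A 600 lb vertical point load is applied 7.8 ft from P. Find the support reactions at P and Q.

Taking moments about P: Q_y·9.3 − 600·7.8 = 0 → Q_y = 4680/9.3 = 503.226 ≈ 503.2 lb.
ΣF_y = 0: P_y + 503.226 − 600 = 0 → P_y = 96.77 lb.
ΣF_x = 0: no horizontal applied forces, so P_x = 0.

P_x = 0, P_y = 96.77 lb, Q_y = 503.2 lb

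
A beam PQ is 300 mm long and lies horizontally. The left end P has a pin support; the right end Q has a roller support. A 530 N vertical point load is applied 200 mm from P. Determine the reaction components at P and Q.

Moments about P: Q_y·300 − 530·200 = 0 → Q_y = 106000/300 = 353.333 ≈ 353.3 N.
ΣF_y = 0: P_y + 353.333 − 530 = 0 → P_y = 176.7 N.
ΣF_x = 0: no horizontal applied forces, so P_x = 0.

P_x = 0, P_y = 176.7 N, Q_y = 353.3 N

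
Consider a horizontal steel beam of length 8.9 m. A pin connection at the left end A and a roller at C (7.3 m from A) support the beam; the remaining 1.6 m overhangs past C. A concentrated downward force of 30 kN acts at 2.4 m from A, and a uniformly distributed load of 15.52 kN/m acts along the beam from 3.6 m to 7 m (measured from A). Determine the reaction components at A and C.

A_x = 0, A_y = 34.59 kN, C_y = 48.17 kN

Resultant of the distributed load: 15.52 × 3.4 = 52.768 kN at 5.3 m from A.
Taking moments about A: C_y·7.3 − 30·2.4 − (15.52·3.4)·5.3 = 0 → C_y = 351.6704/7.3 = 48.174 ≈ 48.17 kN.
ΣF_y = 0: A_y + 48.174 − 30 − 15.52·3.4 = 0 → A_y = 34.59 kN.
ΣF_x = 0: no horizontal applied forces, so A_x = 0.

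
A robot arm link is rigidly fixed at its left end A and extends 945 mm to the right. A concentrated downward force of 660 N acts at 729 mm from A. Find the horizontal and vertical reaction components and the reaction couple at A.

ΣF_x = 0: A_x = 0.
ΣF_y = 0: A_y − 660 = 0 → A_y = 660.0 N.
ΣM about A: M_A − 660·729 = 0 → M_A = 481100 N·mm.

A_x = 0, A_y = 660.0 N, M_A = 481100 N·mm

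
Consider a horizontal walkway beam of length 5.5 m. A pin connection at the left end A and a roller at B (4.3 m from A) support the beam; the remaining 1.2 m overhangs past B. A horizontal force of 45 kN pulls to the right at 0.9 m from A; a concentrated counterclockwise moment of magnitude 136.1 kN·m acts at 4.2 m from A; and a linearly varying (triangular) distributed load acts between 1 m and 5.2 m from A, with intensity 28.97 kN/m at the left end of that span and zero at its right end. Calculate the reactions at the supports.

Resultant of the triangular load: ½ × 28.97 × 4.2 = 60.837 kN, acting at 2.4 m from A (one-third of the span from the peak).
Taking moments about A: B_y·4.3 + 136.1 − (½·28.97·4.2)·2.4 = 0 → B_y = 9.9088/4.3 = 2.30437 ≈ 2.304 kN.
ΣF_y = 0: A_y + 2.30437 − ½·28.97·4.2 = 0 → A_y = 58.53 kN.
ΣF_x = 0: A_x + 45 = 0 → A_x = -45.00 kN.

A_x = -45.00 kN, A_y = 58.53 kN, B_y = 2.304 kN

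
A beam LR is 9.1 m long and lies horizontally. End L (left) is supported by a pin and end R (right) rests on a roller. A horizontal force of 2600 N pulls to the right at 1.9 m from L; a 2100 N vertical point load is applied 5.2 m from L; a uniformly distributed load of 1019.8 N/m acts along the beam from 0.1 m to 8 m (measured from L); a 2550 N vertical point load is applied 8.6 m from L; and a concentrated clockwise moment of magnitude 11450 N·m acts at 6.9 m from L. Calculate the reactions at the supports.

Resultant of the distributed load: 1019.8 × 7.9 = 8056.42 N at 4.05 m from L.
ΣM about L: R_y·9.1 − 2100·5.2 − (1019.8·7.9)·4.05 − 2550·8.6 − 11450 = 0 → R_y = 76928.501/9.1 = 8453.68 ≈ 8454 N.
ΣF_y = 0: L_y + 8453.68 − 2100 − 1019.8·7.9 − 2550 = 0 → L_y = 4253 N.
ΣF_x = 0: L_x + 2600 = 0 → L_x = -2600 N.

L_x = -2600 N, L_y = 4253 N, R_y = 8454 N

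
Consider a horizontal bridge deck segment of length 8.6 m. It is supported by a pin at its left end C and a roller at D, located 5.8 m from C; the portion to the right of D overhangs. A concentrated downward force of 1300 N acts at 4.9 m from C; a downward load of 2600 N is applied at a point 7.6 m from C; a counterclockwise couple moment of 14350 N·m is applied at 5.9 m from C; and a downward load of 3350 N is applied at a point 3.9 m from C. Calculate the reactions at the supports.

ΣM about C: D_y·5.8 − 1300·4.9 − 2600·7.6 + 14350 − 3350·3.9 = 0 → D_y = 24845/5.8 = 4283.62 ≈ 4284 N.
ΣF_y = 0: C_y + 4283.62 − 1300 − 2600 − 3350 = 0 → C_y = 2966 N.
ΣF_x = 0: no horizontal applied forces, so C_x = 0.

C_x = 0, C_y = 2966 N, D_y = 4284 N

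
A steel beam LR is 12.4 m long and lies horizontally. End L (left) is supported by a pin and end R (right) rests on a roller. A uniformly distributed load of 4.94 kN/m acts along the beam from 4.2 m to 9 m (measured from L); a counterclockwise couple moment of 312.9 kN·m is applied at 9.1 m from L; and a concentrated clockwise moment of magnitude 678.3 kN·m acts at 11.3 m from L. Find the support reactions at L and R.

Resultant of the distributed load: 4.94 × 4.8 = 23.712 kN at 6.6 m from L.
Taking moments about L: R_y·12.4 − (4.94·4.8)·6.6 + 312.9 − 678.3 = 0 → R_y = 521.8992/12.4 = 42.0886 ≈ 42.09 kN.
ΣF_y = 0: L_y + 42.0886 − 4.94·4.8 = 0 → L_y = -18.38 kN.
ΣF_x = 0: no horizontal applied forces, so L_x = 0.

L_x = 0, L_y = -18.38 kN, R_y = 42.09 kN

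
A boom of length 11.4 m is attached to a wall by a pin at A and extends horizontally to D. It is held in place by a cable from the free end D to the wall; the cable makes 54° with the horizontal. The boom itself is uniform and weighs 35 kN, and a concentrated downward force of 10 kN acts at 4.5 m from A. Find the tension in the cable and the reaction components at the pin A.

T = 26.51 kN, A_x = 15.58 kN, A_y = 23.55 kN

ΣM about A: T·sin54°·11.4 − 35·5.7 − 10·4.5 = 0 → T = 244.5/(11.4·0.809017) = 26.5104 ≈ 26.51 kN.
ΣF_x = 0: A_x − T·cos54° = 0 → A_x = 26.5104 × 0.587785 = 15.58 kN.
ΣF_y = 0: A_y + T·sin54° − 35 − 10 = 0 → A_y = 45 − 26.5104 × 0.809017 = 23.55 kN.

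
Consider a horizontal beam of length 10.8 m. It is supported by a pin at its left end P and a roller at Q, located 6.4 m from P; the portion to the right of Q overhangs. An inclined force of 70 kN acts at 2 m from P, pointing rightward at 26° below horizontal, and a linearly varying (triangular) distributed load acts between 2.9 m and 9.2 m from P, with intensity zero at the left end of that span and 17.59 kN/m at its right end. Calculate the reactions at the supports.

P_x = -62.92 kN, P_y = 15.04 kN, Q_y = 71.06 kN

Resultant of the triangular load: ½ × 17.59 × 6.3 = 55.4085 kN, acting at 7.1 m from P (one-third of the span from the peak).
Moments about P: Q_y·6.4 − 70·sin26°·2 − (½·17.59·6.3)·7.1 = 0 → Q_y = 454.772/6.4 = 71.0581 ≈ 71.06 kN.
ΣF_y = 0: P_y + 71.0581 − 70·sin26° − ½·17.59·6.3 = 0 → P_y = 15.04 kN.
ΣF_x = 0: P_x + 70·cos26° = 0 → P_x = -62.92 kN.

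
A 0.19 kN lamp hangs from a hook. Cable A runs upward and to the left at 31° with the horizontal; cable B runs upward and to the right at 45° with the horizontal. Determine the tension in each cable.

ΣF_x = 0: −T_A·cos31° + T_B·cos45° = 0 → T_B = 1.21222·T_A.
ΣF_y = 0: T_A·sin31° + T_B·sin45° = 0.19.
Substitute: T_A·(0.515038 + 1.21222·0.707107) = 0.19 → T_A = 0.138463 ≈ 0.1385 kN.
Then T_B = 1.21222 × 0.138463 = 0.1678 kN.

T_A = 0.1385 kN, T_B = 0.1678 kN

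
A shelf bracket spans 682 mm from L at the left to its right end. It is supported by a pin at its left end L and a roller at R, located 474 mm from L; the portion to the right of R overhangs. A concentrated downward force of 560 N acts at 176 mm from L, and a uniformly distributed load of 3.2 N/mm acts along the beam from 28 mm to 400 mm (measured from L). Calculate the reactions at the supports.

L_x = 0, L_y = 1005 N, R_y = 745.4 N

Resultant of the distributed load: 3.2 × 372 = 1190.4 N at 214 mm from L.
Taking moments about L: R_y·474 − 560·176 − (3.2·372)·214 = 0 → R_y = 353305.6/474 = 745.37 ≈ 745.4 N.
ΣF_y = 0: L_y + 745.37 − 560 − 3.2·372 = 0 → L_y = 1005 N.
ΣF_x = 0: no horizontal applied forces, so L_x = 0.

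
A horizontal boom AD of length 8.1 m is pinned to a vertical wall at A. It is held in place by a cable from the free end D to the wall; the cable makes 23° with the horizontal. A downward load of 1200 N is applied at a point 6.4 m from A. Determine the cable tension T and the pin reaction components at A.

T = 2427 N, A_x = 2234 N, A_y = 251.9 N

ΣM about A: T·sin23°·8.1 − 1200·6.4 = 0 → T = 7680/(8.1·0.390731) = 2426.6 ≈ 2427 N.
ΣF_x = 0: A_x − T·cos23° = 0 → A_x = 2426.6 × 0.920505 = 2234 N.
ΣF_y = 0: A_y + T·sin23° − 1200 = 0 → A_y = 1200 − 2426.6 × 0.390731 = 251.9 N.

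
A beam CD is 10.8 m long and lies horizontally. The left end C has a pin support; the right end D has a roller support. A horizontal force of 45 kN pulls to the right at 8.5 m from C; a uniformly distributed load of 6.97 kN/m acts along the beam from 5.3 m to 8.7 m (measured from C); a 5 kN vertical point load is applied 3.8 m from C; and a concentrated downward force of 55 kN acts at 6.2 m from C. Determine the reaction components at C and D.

Resultant of the distributed load: 6.97 × 3.4 = 23.698 kN at 7 m from C.
Moments about C: D_y·10.8 − (6.97·3.4)·7 − 5·3.8 − 55·6.2 = 0 → D_y = 525.886/10.8 = 48.6931 ≈ 48.69 kN.
ΣF_y = 0: C_y + 48.6931 − 6.97·3.4 − 5 − 55 = 0 → C_y = 35.00 kN.
ΣF_x = 0: C_x + 45 = 0 → C_x = -45.00 kN.

C_x = -45.00 kN, C_y = 35.00 kN, D_y = 48.69 kN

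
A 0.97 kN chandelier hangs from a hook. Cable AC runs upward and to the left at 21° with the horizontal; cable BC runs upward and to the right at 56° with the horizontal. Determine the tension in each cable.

T_AC = 0.5567 kN, T_BC = 0.9294 kN

ΣF_x = 0: −T_AC·cos21° + T_BC·cos56° = 0 → T_BC = 1.66951·T_AC.
ΣF_y = 0: T_AC·sin21° + T_BC·sin56° = 0.97.
Substitute: T_AC·(0.358368 + 1.66951·0.829038) = 0.97 → T_AC = 0.556686 ≈ 0.5567 kN.
Then T_BC = 1.66951 × 0.556686 = 0.9294 kN.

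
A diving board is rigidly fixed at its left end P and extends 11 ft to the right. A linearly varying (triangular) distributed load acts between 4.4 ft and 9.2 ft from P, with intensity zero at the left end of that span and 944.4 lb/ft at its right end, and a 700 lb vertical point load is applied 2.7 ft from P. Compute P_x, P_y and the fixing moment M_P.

Resultant of the triangular load: ½ × 944.4 × 4.8 = 2266.56 lb, acting at 7.6 ft from P (one-third of the span from the peak).
ΣF_x = 0: P_x = 0.
ΣF_y = 0: P_y − ½·944.4·4.8 − 700 = 0 → P_y = 2967 lb.
ΣM about P: M_P − (½·944.4·4.8)·7.6 − 700·2.7 = 0 → M_P = 19120 lb·ft.

P_x = 0, P_y = 2967 lb, M_P = 19120 lb·ft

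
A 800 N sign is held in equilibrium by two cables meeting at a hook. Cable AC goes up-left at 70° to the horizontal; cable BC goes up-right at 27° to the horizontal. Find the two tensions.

ΣF_x = 0: −T_AC·cos70° + T_BC·cos27° = 0 → T_BC = 0.383858·T_AC.
ΣF_y = 0: T_AC·sin70° + T_BC·sin27° = 800.
Substitute: T_AC·(0.939693 + 0.383858·0.45399) = 800 → T_AC = 718.158 ≈ 718.2 N.
Then T_BC = 0.383858 × 718.158 = 275.7 N.

T_AC = 718.2 N, T_BC = 275.7 N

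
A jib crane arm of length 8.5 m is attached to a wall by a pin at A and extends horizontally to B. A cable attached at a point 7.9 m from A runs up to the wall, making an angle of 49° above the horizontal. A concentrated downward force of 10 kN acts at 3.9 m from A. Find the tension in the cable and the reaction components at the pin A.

T = 6.541 kN, A_x = 4.291 kN, A_y = 5.063 kN

ΣM about A: T·sin49°·7.9 − 10·3.9 = 0 → T = 39/(7.9·0.75471) = 6.5412 ≈ 6.541 kN.
ΣF_x = 0: A_x − T·cos49° = 0 → A_x = 6.5412 × 0.656059 = 4.291 kN.
ΣF_y = 0: A_y + T·sin49° − 10 = 0 → A_y = 10 − 6.5412 × 0.75471 = 5.063 kN.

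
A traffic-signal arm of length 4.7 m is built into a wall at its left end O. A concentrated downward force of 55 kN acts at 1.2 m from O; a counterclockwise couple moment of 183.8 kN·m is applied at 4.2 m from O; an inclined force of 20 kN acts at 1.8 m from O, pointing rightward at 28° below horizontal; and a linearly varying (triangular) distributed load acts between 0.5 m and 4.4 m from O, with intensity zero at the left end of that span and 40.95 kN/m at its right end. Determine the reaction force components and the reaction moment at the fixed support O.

O_x = -17.66 kN, O_y = 144.2 kN, M_O = 146.6 kN·m

Resultant of the triangular load: ½ × 40.95 × 3.9 = 79.8525 kN, acting at 3.1 m from O (one-third of the span from the peak).
ΣF_x = 0: O_x + 20·cos28° = 0 → O_x = -17.66 kN.
ΣF_y = 0: O_y − 55 − 20·sin28° − ½·40.95·3.9 = 0 → O_y = 144.2 kN.
ΣM about O: M_O − 55·1.2 + 183.8 − 20·sin28°·1.8 − (½·40.95·3.9)·3.1 = 0 → M_O = 146.6 kN·m.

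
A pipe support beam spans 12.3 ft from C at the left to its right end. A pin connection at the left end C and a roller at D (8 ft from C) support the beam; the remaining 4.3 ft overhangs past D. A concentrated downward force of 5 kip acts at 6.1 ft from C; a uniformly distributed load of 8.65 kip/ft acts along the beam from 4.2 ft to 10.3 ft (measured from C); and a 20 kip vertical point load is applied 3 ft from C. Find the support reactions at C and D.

Resultant of the distributed load: 8.65 × 6.1 = 52.765 kip at 7.25 ft from C.
ΣM about C: D_y·8 − 5·6.1 − (8.65·6.1)·7.25 − 20·3 = 0 → D_y = 473.04625/8 = 59.1308 ≈ 59.13 kip.
ΣF_y = 0: C_y + 59.1308 − 5 − 8.65·6.1 − 20 = 0 → C_y = 18.63 kip.
ΣF_x = 0: no horizontal applied forces, so C_x = 0.

C_x = 0, C_y = 18.63 kip, D_y = 59.13 kip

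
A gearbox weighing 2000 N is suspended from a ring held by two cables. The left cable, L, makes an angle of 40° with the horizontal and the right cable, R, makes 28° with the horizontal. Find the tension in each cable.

T_L = 1905 N, T_R = 1652 N

ΣF_x = 0: −T_L·cos40° + T_R·cos28° = 0 → T_R = 0.867599·T_L.
ΣF_y = 0: T_L·sin40° + T_R·sin28° = 2000.
Substitute: T_L·(0.642788 + 0.867599·0.469472) = 2000 → T_L = 1904.58 ≈ 1905 N.
Then T_R = 0.867599 × 1904.58 = 1652 N.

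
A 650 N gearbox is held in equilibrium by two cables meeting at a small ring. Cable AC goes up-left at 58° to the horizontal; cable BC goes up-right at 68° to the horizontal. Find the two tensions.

ΣF_x = 0: −T_AC·cos58° + T_BC·cos68° = 0 → T_BC = 1.4146·T_AC.
ΣF_y = 0: T_AC·sin58° + T_BC·sin68° = 650.
Substitute: T_AC·(0.848048 + 1.4146·0.927184) = 650 → T_AC = 300.976 ≈ 301.0 N.
Then T_BC = 1.4146 × 300.976 = 425.8 N.

T_AC = 301.0 N, T_BC = 425.8 N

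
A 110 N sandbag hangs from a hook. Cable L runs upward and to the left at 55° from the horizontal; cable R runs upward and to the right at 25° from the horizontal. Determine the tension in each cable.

ΣF_x = 0: −T_L·cos55° + T_R·cos25° = 0 → T_R = 0.632872·T_L.
ΣF_y = 0: T_L·sin55° + T_R·sin25° = 110.
Substitute: T_L·(0.819152 + 0.632872·0.422618) = 110 → T_L = 101.232 ≈ 101.2 N.
Then T_R = 0.632872 × 101.232 = 64.07 N.

T_L = 101.2 N, T_R = 64.07 N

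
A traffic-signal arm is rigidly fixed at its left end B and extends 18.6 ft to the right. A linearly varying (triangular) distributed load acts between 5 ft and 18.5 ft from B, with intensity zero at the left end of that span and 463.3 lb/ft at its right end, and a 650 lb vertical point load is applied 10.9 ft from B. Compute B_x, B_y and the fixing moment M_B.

Resultant of the triangular load: ½ × 463.3 × 13.5 = 3127.275 lb, acting at 14 ft from B (one-third of the span from the peak).
ΣF_x = 0: B_x = 0.
ΣF_y = 0: B_y − ½·463.3·13.5 − 650 = 0 → B_y = 3777 lb.
ΣM about B: M_B − (½·463.3·13.5)·14 − 650·10.9 = 0 → M_B = 50870 lb·ft.

B_x = 0, B_y = 3777 lb, M_B = 50870 lb·ft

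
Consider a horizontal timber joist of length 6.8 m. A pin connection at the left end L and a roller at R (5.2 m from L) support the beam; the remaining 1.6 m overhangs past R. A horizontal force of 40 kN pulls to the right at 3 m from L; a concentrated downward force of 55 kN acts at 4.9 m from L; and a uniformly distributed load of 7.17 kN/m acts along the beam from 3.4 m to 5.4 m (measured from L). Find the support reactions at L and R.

Resultant of the distributed load: 7.17 × 2 = 14.34 kN at 4.4 m from L.
Moments about L: R_y·5.2 − 55·4.9 − (7.17·2)·4.4 = 0 → R_y = 332.596/5.2 = 63.9608 ≈ 63.96 kN.
ΣF_y = 0: L_y + 63.9608 − 55 − 7.17·2 = 0 → L_y = 5.379 kN.
ΣF_x = 0: L_x + 40 = 0 → L_x = -40.00 kN.

L_x = -40.00 kN, L_y = 5.379 kN, R_y = 63.96 kN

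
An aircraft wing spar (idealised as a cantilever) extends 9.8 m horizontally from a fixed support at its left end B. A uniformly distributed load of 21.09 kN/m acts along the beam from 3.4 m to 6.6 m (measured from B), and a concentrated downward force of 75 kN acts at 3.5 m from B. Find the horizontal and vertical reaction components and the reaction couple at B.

Resultant of the distributed load: 21.09 × 3.2 = 67.488 kN at 5 m from B.
ΣF_x = 0: B_x = 0.
ΣF_y = 0: B_y − 21.09·3.2 − 75 = 0 → B_y = 142.5 kN.
ΣM about B: M_B − (21.09·3.2)·5 − 75·3.5 = 0 → M_B = 599.9 kN·m.

B_x = 0, B_y = 142.5 kN, M_B = 599.9 kN·m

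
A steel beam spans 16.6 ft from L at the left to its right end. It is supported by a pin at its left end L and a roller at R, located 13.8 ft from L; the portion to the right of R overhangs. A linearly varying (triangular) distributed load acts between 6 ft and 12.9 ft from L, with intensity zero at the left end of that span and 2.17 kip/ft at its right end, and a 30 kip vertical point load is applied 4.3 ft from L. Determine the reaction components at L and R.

Resultant of the triangular load: ½ × 2.17 × 6.9 = 7.4865 kip, acting at 10.6 ft from L (one-third of the span from the peak).
Moments about L: R_y·13.8 − (½·2.17·6.9)·10.6 − 30·4.3 = 0 → R_y = 208.3569/13.8 = 15.0983 ≈ 15.10 kip.
ΣF_y = 0: L_y + 15.0983 − ½·2.17·6.9 − 30 = 0 → L_y = 22.39 kip.
ΣF_x = 0: no horizontal applied forces, so L_x = 0.

L_x = 0, L_y = 22.39 kip, R_y = 15.10 kip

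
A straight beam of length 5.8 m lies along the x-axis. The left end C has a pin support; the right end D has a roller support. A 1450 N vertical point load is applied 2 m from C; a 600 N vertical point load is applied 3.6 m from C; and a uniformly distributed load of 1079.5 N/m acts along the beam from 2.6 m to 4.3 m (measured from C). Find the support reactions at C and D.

C_x = 0, C_y = 1921 N, D_y = 1964 N

Resultant of the distributed load: 1079.5 × 1.7 = 1835.15 N at 3.45 m from C.
ΣM about C: D_y·5.8 − 1450·2 − 600·3.6 − (1079.5·1.7)·3.45 = 0 → D_y = 11391.2675/5.8 = 1964.01 ≈ 1964 N.
ΣF_y = 0: C_y + 1964.01 − 1450 − 600 − 1079.5·1.7 = 0 → C_y = 1921 N.
ΣF_x = 0: no horizontal applied forces, so C_x = 0.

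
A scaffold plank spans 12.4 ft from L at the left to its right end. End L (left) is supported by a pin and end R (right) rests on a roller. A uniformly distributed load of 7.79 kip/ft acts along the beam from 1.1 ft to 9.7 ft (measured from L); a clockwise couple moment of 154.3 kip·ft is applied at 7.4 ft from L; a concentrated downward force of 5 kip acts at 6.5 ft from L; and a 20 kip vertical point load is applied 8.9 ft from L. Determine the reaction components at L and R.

Resultant of the distributed load: 7.79 × 8.6 = 66.994 kip at 5.4 ft from L.
Moments about L: R_y·12.4 − (7.79·8.6)·5.4 − 154.3 − 5·6.5 − 20·8.9 = 0 → R_y = 726.5676/12.4 = 58.5942 ≈ 58.59 kip.
ΣF_y = 0: L_y + 58.5942 − 7.79·8.6 − 5 − 20 = 0 → L_y = 33.40 kip.
ΣF_x = 0: no horizontal applied forces, so L_x = 0.

L_x = 0, L_y = 33.40 kip, R_y = 58.59 kip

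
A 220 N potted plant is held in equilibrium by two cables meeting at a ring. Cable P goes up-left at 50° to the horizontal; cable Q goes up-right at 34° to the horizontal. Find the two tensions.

T_P = 183.4 N, T_Q = 142.2 N

ΣF_x = 0: −T_P·cos50° + T_Q·cos34° = 0 → T_Q = 0.775342·T_P.
ΣF_y = 0: T_P·sin50° + T_Q·sin34° = 220.
Substitute: T_P·(0.766044 + 0.775342·0.559193) = 220 → T_P = 183.393 ≈ 183.4 N.
Then T_Q = 0.775342 × 183.393 = 142.2 N.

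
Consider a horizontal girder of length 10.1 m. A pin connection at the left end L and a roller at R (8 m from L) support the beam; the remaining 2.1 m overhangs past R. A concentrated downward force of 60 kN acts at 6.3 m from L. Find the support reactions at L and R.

Taking moments about L: R_y·8 − 60·6.3 = 0 → R_y = 378/8 = 47.25 kN.
ΣF_y = 0: L_y + 47.25 − 60 = 0 → L_y = 12.75 kN.
ΣF_x = 0: no horizontal applied forces, so L_x = 0.

L_x = 0, L_y = 12.75 kN, R_y = 47.25 kN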